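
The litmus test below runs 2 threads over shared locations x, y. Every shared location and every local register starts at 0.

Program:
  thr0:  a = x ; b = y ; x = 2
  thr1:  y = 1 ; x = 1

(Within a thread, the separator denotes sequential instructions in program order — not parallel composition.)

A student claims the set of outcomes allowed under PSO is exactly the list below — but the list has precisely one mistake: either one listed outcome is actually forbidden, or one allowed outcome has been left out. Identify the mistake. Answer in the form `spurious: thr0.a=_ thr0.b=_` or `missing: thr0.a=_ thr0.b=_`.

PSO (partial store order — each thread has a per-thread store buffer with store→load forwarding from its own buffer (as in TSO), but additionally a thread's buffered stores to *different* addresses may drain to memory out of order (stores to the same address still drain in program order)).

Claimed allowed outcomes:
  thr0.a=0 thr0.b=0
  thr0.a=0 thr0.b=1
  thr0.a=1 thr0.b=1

outcome vector order: (thr0.a,thr0.b)
PSO: 4 outcomes — {<0 0>; <0 1>; <1 0>; <1 1>}
PSO∖claimed = {<1 0>}

missing: thr0.a=1 thr0.b=0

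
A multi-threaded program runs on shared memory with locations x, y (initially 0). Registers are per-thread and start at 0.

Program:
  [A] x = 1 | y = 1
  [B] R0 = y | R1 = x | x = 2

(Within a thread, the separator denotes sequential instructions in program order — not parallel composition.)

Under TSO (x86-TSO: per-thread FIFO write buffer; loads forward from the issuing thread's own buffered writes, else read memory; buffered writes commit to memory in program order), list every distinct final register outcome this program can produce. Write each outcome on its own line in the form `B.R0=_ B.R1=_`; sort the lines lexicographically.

B.R0=0 B.R1=0
B.R0=0 B.R1=1
B.R0=1 B.R1=1

outcome vector order: (B.R0,B.R1)
|TSO outcomes| = 3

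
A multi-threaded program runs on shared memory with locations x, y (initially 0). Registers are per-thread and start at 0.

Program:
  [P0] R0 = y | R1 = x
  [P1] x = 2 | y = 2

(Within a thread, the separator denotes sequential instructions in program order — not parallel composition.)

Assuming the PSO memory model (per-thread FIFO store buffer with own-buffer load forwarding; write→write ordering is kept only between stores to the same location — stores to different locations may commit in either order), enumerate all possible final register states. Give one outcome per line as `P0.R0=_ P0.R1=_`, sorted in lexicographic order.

P0.R0=0 P0.R1=0
P0.R0=0 P0.R1=2
P0.R0=2 P0.R1=0
P0.R0=2 P0.R1=2

outcome vector order: (P0.R0,P0.R1)
|PSO outcomes| = 4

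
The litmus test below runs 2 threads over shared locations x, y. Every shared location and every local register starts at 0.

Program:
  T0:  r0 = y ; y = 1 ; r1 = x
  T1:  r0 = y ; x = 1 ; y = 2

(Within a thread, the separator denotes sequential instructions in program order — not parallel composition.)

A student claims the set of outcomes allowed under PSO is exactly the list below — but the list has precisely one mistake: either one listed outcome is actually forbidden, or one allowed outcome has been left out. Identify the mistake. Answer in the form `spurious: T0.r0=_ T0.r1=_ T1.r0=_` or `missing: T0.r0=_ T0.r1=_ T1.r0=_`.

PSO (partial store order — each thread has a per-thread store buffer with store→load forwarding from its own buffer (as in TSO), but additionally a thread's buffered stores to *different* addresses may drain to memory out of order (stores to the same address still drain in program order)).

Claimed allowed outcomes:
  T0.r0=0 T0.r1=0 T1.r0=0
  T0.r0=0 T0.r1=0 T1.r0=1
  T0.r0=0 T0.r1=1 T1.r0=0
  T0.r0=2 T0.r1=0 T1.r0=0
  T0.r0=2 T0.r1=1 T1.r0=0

missing: T0.r0=0 T0.r1=1 T1.r0=1

outcome vector order: (T0.r0,T0.r1,T1.r0)
PSO (6): 000; 001; 010; 011; 200; 210
PSO∖claimed = {011}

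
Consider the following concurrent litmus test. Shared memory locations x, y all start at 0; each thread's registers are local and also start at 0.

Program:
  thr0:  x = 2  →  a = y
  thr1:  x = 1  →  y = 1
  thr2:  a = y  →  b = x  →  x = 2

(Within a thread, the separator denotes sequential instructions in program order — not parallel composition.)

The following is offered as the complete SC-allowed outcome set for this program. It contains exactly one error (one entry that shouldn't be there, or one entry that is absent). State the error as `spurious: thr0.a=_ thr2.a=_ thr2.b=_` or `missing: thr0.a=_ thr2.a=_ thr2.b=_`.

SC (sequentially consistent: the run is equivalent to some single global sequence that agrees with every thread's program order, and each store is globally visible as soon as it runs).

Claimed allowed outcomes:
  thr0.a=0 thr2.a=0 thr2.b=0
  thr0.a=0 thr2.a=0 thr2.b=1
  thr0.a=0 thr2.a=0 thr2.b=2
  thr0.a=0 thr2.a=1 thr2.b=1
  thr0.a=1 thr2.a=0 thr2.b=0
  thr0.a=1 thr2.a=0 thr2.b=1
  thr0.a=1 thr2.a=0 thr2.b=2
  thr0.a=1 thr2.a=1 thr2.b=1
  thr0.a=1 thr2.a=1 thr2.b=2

outcome vector order: (thr0.a,thr2.a,thr2.b)
SC: 10 outcomes — {(0,0,0); (0,0,1); (0,0,2); (0,1,1); (0,1,2); (1,0,0); (1,0,1); (1,0,2); (1,1,1); (1,1,2)}
SC∖claimed = {(0,1,2)}

missing: thr0.a=0 thr2.a=1 thr2.b=2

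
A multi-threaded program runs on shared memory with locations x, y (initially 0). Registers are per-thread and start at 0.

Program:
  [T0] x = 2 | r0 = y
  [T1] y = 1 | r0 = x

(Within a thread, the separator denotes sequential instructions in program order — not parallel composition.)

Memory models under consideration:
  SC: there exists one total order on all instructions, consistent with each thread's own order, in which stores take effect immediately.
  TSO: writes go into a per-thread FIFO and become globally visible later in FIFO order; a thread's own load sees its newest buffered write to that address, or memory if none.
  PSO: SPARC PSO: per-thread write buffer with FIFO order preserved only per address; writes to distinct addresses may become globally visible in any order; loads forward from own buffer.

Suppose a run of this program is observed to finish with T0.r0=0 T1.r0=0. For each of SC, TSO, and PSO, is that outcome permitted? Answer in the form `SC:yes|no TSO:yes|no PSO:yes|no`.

SC:no TSO:yes PSO:yes

outcome vector order: (T0.r0,T1.r0)
under SC → 0/2; 1/0; 1/2
under TSO → 0/0; 0/2; 1/0; 1/2
under PSO → 0/0; 0/2; 1/0; 1/2
target 0/0 ∈ {TSO,PSO}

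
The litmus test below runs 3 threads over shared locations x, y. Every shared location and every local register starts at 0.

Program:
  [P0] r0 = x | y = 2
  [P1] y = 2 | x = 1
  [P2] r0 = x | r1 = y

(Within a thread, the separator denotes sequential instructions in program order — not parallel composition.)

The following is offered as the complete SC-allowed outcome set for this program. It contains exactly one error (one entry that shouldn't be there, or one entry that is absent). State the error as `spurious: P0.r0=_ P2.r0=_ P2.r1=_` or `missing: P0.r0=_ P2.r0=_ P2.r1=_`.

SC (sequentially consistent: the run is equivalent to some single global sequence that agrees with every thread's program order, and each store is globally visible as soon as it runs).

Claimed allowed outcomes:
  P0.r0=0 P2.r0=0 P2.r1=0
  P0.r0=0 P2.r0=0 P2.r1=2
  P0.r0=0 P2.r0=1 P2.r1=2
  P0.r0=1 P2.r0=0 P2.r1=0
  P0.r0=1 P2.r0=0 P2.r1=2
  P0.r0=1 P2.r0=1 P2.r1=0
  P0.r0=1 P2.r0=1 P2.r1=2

outcome vector order: (P0.r0,P2.r0,P2.r1)
SC: 6 outcomes — {(0,0,0); (0,0,2); (0,1,2); (1,0,0); (1,0,2); (1,1,2)}
claimed∖SC = {(1,1,0)}

spurious: P0.r0=1 P2.r0=1 P2.r1=0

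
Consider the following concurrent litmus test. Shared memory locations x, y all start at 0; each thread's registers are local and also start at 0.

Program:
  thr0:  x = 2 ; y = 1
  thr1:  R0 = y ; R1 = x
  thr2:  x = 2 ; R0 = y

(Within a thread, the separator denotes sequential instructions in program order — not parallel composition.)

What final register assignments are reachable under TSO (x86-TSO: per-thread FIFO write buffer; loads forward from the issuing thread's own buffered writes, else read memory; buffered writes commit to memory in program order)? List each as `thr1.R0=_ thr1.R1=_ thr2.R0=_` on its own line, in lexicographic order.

outcome vector order: (thr1.R0,thr1.R1,thr2.R0)
|TSO outcomes| = 6

thr1.R0=0 thr1.R1=0 thr2.R0=0
thr1.R0=0 thr1.R1=0 thr2.R0=1
thr1.R0=0 thr1.R1=2 thr2.R0=0
thr1.R0=0 thr1.R1=2 thr2.R0=1
thr1.R0=1 thr1.R1=2 thr2.R0=0
thr1.R0=1 thr1.R1=2 thr2.R0=1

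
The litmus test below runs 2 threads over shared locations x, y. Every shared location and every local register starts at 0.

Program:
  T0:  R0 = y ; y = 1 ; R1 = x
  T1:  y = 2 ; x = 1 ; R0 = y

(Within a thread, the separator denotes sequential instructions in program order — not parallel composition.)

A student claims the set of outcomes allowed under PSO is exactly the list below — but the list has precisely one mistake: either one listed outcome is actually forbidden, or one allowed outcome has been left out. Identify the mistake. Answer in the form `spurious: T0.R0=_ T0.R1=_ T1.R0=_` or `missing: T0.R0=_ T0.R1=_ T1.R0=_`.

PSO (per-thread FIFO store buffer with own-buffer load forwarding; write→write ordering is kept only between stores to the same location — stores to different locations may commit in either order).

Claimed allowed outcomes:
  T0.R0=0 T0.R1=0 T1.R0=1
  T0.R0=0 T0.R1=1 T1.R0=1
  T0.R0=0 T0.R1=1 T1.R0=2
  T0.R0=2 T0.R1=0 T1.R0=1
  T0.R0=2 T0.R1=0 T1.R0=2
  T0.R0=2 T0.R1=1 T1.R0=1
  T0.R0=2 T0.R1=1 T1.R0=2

outcome vector order: (T0.R0,T0.R1,T1.R0)
PSO (8): 0/0/1 0/0/2 0/1/1 0/1/2 2/0/1 2/0/2 2/1/1 2/1/2
PSO∖claimed = {0/0/2}

missing: T0.R0=0 T0.R1=0 T1.R0=2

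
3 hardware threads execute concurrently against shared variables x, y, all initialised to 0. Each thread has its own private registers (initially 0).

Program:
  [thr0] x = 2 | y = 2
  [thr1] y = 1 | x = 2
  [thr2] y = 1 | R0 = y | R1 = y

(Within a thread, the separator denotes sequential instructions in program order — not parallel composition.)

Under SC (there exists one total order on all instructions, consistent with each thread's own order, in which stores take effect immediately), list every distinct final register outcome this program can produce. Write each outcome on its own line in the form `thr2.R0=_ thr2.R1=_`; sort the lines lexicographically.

outcome vector order: (thr2.R0,thr2.R1)
|SC outcomes| = 4

thr2.R0=1 thr2.R1=1
thr2.R0=1 thr2.R1=2
thr2.R0=2 thr2.R1=1
thr2.R0=2 thr2.R1=2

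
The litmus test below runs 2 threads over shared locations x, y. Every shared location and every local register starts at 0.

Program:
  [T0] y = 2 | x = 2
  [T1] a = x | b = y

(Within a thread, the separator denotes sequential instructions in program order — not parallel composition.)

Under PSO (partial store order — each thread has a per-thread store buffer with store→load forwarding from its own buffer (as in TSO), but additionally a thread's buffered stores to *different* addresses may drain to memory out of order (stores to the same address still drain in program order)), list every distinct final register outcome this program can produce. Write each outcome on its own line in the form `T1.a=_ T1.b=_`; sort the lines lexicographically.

outcome vector order: (T1.a,T1.b)
|PSO outcomes| = 4

T1.a=0 T1.b=0
T1.a=0 T1.b=2
T1.a=2 T1.b=0
T1.a=2 T1.b=2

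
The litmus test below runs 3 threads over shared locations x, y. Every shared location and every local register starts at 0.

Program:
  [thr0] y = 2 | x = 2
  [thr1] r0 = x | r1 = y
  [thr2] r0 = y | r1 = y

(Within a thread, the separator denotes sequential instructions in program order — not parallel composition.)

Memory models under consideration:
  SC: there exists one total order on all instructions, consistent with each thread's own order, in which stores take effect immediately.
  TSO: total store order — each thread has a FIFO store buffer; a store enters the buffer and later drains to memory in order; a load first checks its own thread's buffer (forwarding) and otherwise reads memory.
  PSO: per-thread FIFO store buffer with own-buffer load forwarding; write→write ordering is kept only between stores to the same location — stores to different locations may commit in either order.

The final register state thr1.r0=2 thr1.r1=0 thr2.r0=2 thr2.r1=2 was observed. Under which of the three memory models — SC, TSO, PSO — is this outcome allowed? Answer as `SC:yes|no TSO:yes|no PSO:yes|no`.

outcome vector order: (thr1.r0,thr1.r1,thr2.r0,thr2.r1)
under SC → <0 0 0 0>, <0 0 0 2>, <0 0 2 2>, <0 2 0 0>, <0 2 0 2>, <0 2 2 2>, <2 2 0 0>, <2 2 0 2>, <2 2 2 2>
under TSO → <0 0 0 0>, <0 0 0 2>, <0 0 2 2>, <0 2 0 0>, <0 2 0 2>, <0 2 2 2>, <2 2 0 0>, <2 2 0 2>, <2 2 2 2>
under PSO → <0 0 0 0>, <0 0 0 2>, <0 0 2 2>, <0 2 0 0>, <0 2 0 2>, <0 2 2 2>, <2 0 0 0>, <2 0 0 2>, <2 0 2 2>, <2 2 0 0>, <2 2 0 2>, <2 2 2 2>
target <2 0 2 2> ∈ {PSO}

SC:no TSO:no PSO:yes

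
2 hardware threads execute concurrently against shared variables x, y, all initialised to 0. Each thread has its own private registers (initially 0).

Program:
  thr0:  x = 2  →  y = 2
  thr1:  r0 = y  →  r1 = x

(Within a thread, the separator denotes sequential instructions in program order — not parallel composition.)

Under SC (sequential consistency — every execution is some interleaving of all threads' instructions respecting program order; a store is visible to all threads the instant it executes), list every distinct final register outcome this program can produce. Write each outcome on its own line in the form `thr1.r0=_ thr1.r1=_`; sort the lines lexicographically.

outcome vector order: (thr1.r0,thr1.r1)
|SC outcomes| = 3

thr1.r0=0 thr1.r1=0
thr1.r0=0 thr1.r1=2
thr1.r0=2 thr1.r1=2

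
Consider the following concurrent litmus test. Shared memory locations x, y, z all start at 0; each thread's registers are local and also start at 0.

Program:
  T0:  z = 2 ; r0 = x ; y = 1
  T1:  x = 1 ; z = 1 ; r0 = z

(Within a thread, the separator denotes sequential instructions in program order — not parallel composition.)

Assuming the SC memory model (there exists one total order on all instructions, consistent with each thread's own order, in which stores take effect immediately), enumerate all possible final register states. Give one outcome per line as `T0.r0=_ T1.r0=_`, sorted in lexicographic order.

outcome vector order: (T0.r0,T1.r0)
|SC outcomes| = 3

T0.r0=0 T1.r0=1
T0.r0=1 T1.r0=1
T0.r0=1 T1.r0=2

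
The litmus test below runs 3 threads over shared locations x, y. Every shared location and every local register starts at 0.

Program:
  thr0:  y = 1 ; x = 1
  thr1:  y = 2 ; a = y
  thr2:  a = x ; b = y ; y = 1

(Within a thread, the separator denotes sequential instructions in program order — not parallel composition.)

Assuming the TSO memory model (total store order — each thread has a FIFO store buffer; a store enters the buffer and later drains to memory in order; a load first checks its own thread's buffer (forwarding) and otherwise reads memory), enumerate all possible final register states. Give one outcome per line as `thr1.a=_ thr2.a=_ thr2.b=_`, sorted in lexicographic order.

thr1.a=1 thr2.a=0 thr2.b=0
thr1.a=1 thr2.a=0 thr2.b=1
thr1.a=1 thr2.a=0 thr2.b=2
thr1.a=1 thr2.a=1 thr2.b=1
thr1.a=1 thr2.a=1 thr2.b=2
thr1.a=2 thr2.a=0 thr2.b=0
thr1.a=2 thr2.a=0 thr2.b=1
thr1.a=2 thr2.a=0 thr2.b=2
thr1.a=2 thr2.a=1 thr2.b=1
thr1.a=2 thr2.a=1 thr2.b=2

outcome vector order: (thr1.a,thr2.a,thr2.b)
|TSO outcomes| = 10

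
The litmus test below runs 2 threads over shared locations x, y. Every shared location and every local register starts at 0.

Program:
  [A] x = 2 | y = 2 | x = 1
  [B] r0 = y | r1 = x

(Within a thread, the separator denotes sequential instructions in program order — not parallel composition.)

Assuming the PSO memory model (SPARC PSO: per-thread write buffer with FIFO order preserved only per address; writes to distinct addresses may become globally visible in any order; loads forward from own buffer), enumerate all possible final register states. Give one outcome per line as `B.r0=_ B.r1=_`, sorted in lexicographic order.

B.r0=0 B.r1=0
B.r0=0 B.r1=1
B.r0=0 B.r1=2
B.r0=2 B.r1=0
B.r0=2 B.r1=1
B.r0=2 B.r1=2

outcome vector order: (B.r0,B.r1)
|PSO outcomes| = 6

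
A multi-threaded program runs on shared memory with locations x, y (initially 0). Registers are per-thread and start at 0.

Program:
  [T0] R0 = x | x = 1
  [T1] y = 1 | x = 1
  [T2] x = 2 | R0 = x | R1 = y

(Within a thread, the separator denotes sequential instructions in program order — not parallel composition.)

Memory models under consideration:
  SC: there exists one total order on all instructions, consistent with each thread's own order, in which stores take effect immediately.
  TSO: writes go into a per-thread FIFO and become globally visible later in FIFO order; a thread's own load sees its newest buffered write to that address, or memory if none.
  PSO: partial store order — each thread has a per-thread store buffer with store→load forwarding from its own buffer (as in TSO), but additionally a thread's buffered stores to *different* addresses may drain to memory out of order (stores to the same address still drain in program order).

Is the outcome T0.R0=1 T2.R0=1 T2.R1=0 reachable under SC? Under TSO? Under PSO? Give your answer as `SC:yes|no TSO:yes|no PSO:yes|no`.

outcome vector order: (T0.R0,T2.R0,T2.R1)
SC: 11 outcomes — {010; 011; 020; 021; 111; 120; 121; 210; 211; 220; 221}
TSO: 11 outcomes — {010; 011; 020; 021; 111; 120; 121; 210; 211; 220; 221}
PSO: 12 outcomes — {010; 011; 020; 021; 110; 111; 120; 121; 210; 211; 220; 221}
target 110 ∈ {PSO}

SC:no TSO:no PSO:yes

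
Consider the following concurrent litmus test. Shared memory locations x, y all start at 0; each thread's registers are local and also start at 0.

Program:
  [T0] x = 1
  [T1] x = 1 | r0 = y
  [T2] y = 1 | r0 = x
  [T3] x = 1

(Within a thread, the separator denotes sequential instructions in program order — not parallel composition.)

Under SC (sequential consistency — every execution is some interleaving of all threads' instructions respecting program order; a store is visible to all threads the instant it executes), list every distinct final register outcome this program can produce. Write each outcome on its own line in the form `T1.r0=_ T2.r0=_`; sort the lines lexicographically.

outcome vector order: (T1.r0,T2.r0)
|SC outcomes| = 3

T1.r0=0 T2.r0=1
T1.r0=1 T2.r0=0
T1.r0=1 T2.r0=1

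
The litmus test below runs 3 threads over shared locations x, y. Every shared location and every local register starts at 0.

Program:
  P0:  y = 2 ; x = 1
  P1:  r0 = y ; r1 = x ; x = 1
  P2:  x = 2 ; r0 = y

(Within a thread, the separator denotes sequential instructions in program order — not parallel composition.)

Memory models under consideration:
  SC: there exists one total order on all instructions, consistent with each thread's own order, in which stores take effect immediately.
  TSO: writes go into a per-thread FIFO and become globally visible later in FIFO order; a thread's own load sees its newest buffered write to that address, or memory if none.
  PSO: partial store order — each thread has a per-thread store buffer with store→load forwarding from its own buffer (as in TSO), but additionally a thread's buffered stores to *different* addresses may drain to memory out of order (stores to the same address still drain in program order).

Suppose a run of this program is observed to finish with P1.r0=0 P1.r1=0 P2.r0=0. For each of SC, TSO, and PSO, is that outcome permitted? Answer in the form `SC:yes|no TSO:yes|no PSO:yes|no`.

outcome vector order: (P1.r0,P1.r1,P2.r0)
SC: 11 outcomes — {<0 0 0> <0 0 2> <0 1 0> <0 1 2> <0 2 0> <0 2 2> <2 0 2> <2 1 0> <2 1 2> <2 2 0> <2 2 2>}
TSO: 12 outcomes — {<0 0 0> <0 0 2> <0 1 0> <0 1 2> <0 2 0> <0 2 2> <2 0 0> <2 0 2> <2 1 0> <2 1 2> <2 2 0> <2 2 2>}
PSO: 12 outcomes — {<0 0 0> <0 0 2> <0 1 0> <0 1 2> <0 2 0> <0 2 2> <2 0 0> <2 0 2> <2 1 0> <2 1 2> <2 2 0> <2 2 2>}
target <0 0 0> ∈ {SC,TSO,PSO}

SC:yes TSO:yes PSO:yes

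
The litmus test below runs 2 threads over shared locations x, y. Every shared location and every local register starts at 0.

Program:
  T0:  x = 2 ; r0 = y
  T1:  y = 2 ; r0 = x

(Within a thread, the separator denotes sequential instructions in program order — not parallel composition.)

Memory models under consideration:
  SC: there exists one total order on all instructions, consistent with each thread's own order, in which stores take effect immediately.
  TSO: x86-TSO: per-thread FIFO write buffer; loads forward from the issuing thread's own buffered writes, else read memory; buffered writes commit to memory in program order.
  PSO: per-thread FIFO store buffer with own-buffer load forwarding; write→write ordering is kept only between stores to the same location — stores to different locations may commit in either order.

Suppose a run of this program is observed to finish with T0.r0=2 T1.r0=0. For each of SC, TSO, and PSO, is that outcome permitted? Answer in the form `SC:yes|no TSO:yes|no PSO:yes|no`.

SC:yes TSO:yes PSO:yes

outcome vector order: (T0.r0,T1.r0)
SC: 3 outcomes — {0/2 2/0 2/2}
TSO: 4 outcomes — {0/0 0/2 2/0 2/2}
PSO: 4 outcomes — {0/0 0/2 2/0 2/2}
target 2/0 ∈ {SC,TSO,PSO}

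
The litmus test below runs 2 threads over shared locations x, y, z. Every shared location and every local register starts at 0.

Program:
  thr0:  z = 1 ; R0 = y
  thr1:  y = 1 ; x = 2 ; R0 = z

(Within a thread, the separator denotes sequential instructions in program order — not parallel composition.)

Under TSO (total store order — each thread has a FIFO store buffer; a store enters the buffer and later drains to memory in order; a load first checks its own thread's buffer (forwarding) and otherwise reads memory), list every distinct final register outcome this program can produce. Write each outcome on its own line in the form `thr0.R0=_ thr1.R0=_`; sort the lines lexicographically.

outcome vector order: (thr0.R0,thr1.R0)
|TSO outcomes| = 4

thr0.R0=0 thr1.R0=0
thr0.R0=0 thr1.R0=1
thr0.R0=1 thr1.R0=0
thr0.R0=1 thr1.R0=1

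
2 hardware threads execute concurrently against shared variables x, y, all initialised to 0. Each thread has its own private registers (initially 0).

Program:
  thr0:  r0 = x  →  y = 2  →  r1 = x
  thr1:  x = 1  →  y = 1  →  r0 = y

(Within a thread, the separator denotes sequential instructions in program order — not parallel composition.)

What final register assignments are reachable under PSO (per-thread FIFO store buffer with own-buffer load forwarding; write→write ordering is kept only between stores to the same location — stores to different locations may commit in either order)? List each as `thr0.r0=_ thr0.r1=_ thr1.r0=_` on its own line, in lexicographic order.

thr0.r0=0 thr0.r1=0 thr1.r0=1
thr0.r0=0 thr0.r1=0 thr1.r0=2
thr0.r0=0 thr0.r1=1 thr1.r0=1
thr0.r0=0 thr0.r1=1 thr1.r0=2
thr0.r0=1 thr0.r1=1 thr1.r0=1
thr0.r0=1 thr0.r1=1 thr1.r0=2

outcome vector order: (thr0.r0,thr0.r1,thr1.r0)
|PSO outcomes| = 6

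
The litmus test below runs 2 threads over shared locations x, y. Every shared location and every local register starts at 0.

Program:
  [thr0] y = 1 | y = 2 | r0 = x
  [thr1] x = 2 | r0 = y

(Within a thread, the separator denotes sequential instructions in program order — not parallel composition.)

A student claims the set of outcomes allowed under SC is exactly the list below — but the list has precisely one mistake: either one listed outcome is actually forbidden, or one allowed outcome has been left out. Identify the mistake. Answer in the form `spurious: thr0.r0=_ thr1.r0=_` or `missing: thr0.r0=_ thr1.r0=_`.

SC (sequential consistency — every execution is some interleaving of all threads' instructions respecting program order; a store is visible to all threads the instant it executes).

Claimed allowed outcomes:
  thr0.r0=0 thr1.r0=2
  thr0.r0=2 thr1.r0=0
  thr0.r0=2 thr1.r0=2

outcome vector order: (thr0.r0,thr1.r0)
under SC → <0 2>, <2 0>, <2 1>, <2 2>
SC∖claimed = {<2 1>}

missing: thr0.r0=2 thr1.r0=1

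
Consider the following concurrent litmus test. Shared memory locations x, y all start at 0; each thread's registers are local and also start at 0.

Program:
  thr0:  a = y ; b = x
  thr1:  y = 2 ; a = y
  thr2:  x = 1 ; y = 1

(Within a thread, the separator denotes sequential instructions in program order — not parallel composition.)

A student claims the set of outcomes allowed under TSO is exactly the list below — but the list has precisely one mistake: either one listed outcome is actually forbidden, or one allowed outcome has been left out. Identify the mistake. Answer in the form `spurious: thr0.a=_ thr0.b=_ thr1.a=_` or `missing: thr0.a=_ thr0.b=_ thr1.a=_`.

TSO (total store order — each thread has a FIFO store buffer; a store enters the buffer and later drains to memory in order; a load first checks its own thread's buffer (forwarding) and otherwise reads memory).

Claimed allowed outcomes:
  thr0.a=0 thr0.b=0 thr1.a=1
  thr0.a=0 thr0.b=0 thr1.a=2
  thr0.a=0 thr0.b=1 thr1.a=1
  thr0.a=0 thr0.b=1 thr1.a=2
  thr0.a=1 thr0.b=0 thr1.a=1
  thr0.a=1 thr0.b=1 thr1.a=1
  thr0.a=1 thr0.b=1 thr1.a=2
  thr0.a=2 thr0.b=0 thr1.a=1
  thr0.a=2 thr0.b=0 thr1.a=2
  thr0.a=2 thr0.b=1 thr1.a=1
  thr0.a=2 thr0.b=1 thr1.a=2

spurious: thr0.a=1 thr0.b=0 thr1.a=1

outcome vector order: (thr0.a,thr0.b,thr1.a)
[TSO] allowed = {0/0/1, 0/0/2, 0/1/1, 0/1/2, 1/1/1, 1/1/2, 2/0/1, 2/0/2, 2/1/1, 2/1/2}
claimed∖TSO = {1/0/1}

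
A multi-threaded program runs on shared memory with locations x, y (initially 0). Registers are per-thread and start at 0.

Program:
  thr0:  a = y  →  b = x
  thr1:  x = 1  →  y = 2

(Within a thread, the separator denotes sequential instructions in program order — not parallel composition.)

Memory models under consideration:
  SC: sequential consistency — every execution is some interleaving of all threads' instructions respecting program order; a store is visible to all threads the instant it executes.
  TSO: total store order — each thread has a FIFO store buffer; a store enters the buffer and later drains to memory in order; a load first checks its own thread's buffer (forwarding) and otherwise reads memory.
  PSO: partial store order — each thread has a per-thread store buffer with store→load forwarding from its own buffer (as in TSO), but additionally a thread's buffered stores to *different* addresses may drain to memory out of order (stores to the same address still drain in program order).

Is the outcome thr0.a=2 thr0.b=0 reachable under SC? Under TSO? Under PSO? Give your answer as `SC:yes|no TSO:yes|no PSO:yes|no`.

SC:no TSO:no PSO:yes

outcome vector order: (thr0.a,thr0.b)
SC (3): 00; 01; 21
TSO (3): 00; 01; 21
PSO (4): 00; 01; 20; 21
target 20 ∈ {PSO}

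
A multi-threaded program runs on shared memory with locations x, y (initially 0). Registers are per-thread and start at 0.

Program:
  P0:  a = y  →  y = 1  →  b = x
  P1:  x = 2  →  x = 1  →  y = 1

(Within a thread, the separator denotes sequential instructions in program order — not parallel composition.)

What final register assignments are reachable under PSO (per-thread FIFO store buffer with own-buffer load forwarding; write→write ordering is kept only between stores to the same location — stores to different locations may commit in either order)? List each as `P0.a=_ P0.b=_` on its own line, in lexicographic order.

P0.a=0 P0.b=0
P0.a=0 P0.b=1
P0.a=0 P0.b=2
P0.a=1 P0.b=0
P0.a=1 P0.b=1
P0.a=1 P0.b=2

outcome vector order: (P0.a,P0.b)
|PSO outcomes| = 6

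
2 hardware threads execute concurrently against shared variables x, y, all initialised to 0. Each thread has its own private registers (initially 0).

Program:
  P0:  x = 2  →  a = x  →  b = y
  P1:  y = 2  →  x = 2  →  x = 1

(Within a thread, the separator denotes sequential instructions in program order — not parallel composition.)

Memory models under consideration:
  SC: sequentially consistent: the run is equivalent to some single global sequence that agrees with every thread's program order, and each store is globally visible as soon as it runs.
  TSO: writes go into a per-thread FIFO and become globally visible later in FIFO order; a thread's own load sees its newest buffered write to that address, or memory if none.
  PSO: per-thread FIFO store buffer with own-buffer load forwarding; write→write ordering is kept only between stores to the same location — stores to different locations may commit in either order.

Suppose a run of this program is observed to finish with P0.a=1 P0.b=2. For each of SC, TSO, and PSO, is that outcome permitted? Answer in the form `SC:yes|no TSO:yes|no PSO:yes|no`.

SC:yes TSO:yes PSO:yes

outcome vector order: (P0.a,P0.b)
[SC] allowed = {(1,2) (2,0) (2,2)}
[TSO] allowed = {(1,2) (2,0) (2,2)}
[PSO] allowed = {(1,0) (1,2) (2,0) (2,2)}
target (1,2) ∈ {SC,TSO,PSO}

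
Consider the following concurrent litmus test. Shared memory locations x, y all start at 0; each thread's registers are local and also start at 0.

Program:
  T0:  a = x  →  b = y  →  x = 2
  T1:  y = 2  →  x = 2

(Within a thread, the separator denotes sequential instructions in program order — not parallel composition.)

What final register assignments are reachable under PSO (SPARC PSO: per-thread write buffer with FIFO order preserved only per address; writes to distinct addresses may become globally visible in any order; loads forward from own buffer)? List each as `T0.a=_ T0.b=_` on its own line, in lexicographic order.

T0.a=0 T0.b=0
T0.a=0 T0.b=2
T0.a=2 T0.b=0
T0.a=2 T0.b=2

outcome vector order: (T0.a,T0.b)
|PSO outcomes| = 4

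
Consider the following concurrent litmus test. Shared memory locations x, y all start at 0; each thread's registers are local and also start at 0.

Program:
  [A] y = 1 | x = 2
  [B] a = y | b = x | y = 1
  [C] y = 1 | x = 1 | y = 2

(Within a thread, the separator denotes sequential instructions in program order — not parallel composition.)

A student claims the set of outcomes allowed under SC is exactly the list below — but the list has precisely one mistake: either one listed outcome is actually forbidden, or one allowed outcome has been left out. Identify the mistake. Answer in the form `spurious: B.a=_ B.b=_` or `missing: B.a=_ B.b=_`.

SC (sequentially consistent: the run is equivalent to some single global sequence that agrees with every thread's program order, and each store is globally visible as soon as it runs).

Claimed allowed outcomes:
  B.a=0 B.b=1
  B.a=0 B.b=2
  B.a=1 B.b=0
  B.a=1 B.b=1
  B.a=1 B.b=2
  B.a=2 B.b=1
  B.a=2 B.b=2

missing: B.a=0 B.b=0

outcome vector order: (B.a,B.b)
[SC] allowed = {0/0; 0/1; 0/2; 1/0; 1/1; 1/2; 2/1; 2/2}
SC∖claimed = {0/0}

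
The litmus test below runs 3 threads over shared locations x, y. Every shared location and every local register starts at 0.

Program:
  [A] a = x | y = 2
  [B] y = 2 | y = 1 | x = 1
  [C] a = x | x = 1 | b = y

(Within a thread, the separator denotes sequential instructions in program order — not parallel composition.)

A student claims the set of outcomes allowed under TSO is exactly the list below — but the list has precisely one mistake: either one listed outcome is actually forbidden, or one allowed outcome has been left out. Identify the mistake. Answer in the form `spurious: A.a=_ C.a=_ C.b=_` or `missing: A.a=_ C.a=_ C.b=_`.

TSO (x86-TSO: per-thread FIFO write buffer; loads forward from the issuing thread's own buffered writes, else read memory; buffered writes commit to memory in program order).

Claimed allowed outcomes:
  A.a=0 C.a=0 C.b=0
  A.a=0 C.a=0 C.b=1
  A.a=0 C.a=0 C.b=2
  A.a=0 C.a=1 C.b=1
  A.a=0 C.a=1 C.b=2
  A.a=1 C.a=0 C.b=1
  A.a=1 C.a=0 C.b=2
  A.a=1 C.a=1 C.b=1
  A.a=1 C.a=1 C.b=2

missing: A.a=1 C.a=0 C.b=0

outcome vector order: (A.a,C.a,C.b)
[TSO] allowed = {(0,0,0); (0,0,1); (0,0,2); (0,1,1); (0,1,2); (1,0,0); (1,0,1); (1,0,2); (1,1,1); (1,1,2)}
TSO∖claimed = {(1,0,0)}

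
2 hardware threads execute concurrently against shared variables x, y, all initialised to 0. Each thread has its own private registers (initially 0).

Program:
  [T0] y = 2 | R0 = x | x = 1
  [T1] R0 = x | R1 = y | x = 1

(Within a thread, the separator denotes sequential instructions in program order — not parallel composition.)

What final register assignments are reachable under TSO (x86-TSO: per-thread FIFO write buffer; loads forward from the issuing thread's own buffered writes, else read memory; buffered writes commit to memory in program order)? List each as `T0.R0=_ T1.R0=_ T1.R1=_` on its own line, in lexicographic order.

T0.R0=0 T1.R0=0 T1.R1=0
T0.R0=0 T1.R0=0 T1.R1=2
T0.R0=0 T1.R0=1 T1.R1=2
T0.R0=1 T1.R0=0 T1.R1=0
T0.R0=1 T1.R0=0 T1.R1=2

outcome vector order: (T0.R0,T1.R0,T1.R1)
|TSO outcomes| = 5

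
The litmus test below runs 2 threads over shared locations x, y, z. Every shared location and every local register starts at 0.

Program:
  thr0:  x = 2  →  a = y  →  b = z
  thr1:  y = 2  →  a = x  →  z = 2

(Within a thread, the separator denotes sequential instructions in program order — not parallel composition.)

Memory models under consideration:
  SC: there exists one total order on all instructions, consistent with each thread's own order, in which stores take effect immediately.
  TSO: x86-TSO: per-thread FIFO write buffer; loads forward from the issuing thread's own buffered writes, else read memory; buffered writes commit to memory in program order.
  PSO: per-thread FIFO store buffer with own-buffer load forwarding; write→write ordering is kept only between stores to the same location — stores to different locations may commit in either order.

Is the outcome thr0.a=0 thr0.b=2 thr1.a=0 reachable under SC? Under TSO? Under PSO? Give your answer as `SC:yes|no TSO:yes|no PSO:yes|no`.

SC:no TSO:yes PSO:yes

outcome vector order: (thr0.a,thr0.b,thr1.a)
[SC] allowed = {0/0/2; 0/2/2; 2/0/0; 2/0/2; 2/2/0; 2/2/2}
[TSO] allowed = {0/0/0; 0/0/2; 0/2/0; 0/2/2; 2/0/0; 2/0/2; 2/2/0; 2/2/2}
[PSO] allowed = {0/0/0; 0/0/2; 0/2/0; 0/2/2; 2/0/0; 2/0/2; 2/2/0; 2/2/2}
target 0/2/0 ∈ {TSO,PSO}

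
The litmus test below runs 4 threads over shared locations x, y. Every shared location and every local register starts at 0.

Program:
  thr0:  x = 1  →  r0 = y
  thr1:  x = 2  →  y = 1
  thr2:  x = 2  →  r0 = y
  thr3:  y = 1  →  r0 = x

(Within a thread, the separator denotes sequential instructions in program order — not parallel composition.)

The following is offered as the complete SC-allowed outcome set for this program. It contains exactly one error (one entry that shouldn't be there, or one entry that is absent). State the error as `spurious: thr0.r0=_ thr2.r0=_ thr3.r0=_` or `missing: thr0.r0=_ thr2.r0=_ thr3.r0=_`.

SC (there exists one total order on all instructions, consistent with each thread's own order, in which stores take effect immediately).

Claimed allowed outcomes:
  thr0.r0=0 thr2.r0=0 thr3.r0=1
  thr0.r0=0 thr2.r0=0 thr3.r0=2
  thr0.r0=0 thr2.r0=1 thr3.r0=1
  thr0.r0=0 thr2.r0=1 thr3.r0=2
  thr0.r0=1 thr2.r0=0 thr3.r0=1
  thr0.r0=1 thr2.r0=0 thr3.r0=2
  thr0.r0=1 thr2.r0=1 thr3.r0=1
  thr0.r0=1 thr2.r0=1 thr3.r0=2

outcome vector order: (thr0.r0,thr2.r0,thr3.r0)
SC (9): <0 0 1>, <0 0 2>, <0 1 1>, <0 1 2>, <1 0 1>, <1 0 2>, <1 1 0>, <1 1 1>, <1 1 2>
SC∖claimed = {<1 1 0>}

missing: thr0.r0=1 thr2.r0=1 thr3.r0=0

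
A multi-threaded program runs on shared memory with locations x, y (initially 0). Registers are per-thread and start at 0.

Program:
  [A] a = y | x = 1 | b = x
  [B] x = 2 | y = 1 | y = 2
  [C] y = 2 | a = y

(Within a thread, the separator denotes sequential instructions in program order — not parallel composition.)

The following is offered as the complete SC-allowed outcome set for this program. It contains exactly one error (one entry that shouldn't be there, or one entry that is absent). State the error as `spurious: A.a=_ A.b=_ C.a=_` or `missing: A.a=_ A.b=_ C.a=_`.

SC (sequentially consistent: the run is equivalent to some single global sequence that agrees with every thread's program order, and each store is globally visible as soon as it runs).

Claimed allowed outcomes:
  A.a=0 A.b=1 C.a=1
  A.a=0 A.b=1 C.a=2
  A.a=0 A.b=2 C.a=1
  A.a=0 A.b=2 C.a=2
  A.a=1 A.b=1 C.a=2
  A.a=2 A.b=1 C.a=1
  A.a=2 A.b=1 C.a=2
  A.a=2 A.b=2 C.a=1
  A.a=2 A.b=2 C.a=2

missing: A.a=1 A.b=1 C.a=1

outcome vector order: (A.a,A.b,C.a)
[SC] allowed = {<0 1 1> <0 1 2> <0 2 1> <0 2 2> <1 1 1> <1 1 2> <2 1 1> <2 1 2> <2 2 1> <2 2 2>}
SC∖claimed = {<1 1 1>}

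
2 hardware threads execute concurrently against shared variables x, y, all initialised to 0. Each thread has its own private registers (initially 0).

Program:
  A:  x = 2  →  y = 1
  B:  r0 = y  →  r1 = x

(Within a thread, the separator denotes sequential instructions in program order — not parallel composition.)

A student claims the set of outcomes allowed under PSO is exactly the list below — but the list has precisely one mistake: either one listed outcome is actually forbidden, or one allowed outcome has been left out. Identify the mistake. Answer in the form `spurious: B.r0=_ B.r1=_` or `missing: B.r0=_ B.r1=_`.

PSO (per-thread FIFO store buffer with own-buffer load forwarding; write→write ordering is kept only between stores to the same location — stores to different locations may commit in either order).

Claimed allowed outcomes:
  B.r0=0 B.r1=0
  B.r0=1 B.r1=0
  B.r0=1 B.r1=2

missing: B.r0=0 B.r1=2

outcome vector order: (B.r0,B.r1)
under PSO → <0 0> <0 2> <1 0> <1 2>
PSO∖claimed = {<0 2>}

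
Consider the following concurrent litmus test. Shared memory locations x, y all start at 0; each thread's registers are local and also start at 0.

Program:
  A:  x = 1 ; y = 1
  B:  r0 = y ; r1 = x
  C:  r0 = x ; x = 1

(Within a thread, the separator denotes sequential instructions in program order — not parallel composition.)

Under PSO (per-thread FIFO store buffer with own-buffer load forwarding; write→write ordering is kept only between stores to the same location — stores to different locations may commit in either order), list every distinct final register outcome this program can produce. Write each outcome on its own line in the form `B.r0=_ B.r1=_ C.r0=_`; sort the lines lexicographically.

B.r0=0 B.r1=0 C.r0=0
B.r0=0 B.r1=0 C.r0=1
B.r0=0 B.r1=1 C.r0=0
B.r0=0 B.r1=1 C.r0=1
B.r0=1 B.r1=0 C.r0=0
B.r0=1 B.r1=0 C.r0=1
B.r0=1 B.r1=1 C.r0=0
B.r0=1 B.r1=1 C.r0=1

outcome vector order: (B.r0,B.r1,C.r0)
|PSO outcomes| = 8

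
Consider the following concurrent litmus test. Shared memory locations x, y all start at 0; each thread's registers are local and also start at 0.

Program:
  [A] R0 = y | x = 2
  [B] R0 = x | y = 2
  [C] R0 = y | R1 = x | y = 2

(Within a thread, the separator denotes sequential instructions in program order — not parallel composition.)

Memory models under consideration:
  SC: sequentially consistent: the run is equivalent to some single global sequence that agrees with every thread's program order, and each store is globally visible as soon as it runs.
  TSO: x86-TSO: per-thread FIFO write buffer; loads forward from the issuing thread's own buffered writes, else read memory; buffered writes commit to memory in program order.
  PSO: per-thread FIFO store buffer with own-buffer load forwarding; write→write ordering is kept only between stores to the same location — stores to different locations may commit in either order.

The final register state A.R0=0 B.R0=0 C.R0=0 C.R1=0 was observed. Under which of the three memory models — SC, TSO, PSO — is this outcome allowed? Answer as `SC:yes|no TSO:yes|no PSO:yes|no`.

SC:yes TSO:yes PSO:yes

outcome vector order: (A.R0,B.R0,C.R0,C.R1)
[SC] allowed = {0/0/0/0 0/0/0/2 0/0/2/0 0/0/2/2 0/2/0/0 0/2/0/2 0/2/2/2 2/0/0/0 2/0/0/2 2/0/2/0 2/0/2/2 2/2/0/0}
[TSO] allowed = {0/0/0/0 0/0/0/2 0/0/2/0 0/0/2/2 0/2/0/0 0/2/0/2 0/2/2/2 2/0/0/0 2/0/0/2 2/0/2/0 2/0/2/2 2/2/0/0}
[PSO] allowed = {0/0/0/0 0/0/0/2 0/0/2/0 0/0/2/2 0/2/0/0 0/2/0/2 0/2/2/2 2/0/0/0 2/0/0/2 2/0/2/0 2/0/2/2 2/2/0/0}
target 0/0/0/0 ∈ {SC,TSO,PSO}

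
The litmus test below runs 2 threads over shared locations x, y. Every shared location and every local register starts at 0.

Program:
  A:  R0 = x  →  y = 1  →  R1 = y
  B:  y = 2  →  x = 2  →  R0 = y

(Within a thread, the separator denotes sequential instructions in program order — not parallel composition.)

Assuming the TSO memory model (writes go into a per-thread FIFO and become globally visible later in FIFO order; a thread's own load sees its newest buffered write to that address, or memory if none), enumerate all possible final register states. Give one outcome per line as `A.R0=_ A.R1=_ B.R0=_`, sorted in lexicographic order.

outcome vector order: (A.R0,A.R1,B.R0)
|TSO outcomes| = 5

A.R0=0 A.R1=1 B.R0=1
A.R0=0 A.R1=1 B.R0=2
A.R0=0 A.R1=2 B.R0=2
A.R0=2 A.R1=1 B.R0=1
A.R0=2 A.R1=1 B.R0=2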